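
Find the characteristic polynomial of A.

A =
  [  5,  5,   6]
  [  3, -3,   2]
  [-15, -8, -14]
x^3 + 12*x^2 + 48*x + 64

Expanding det(x·I − A) (e.g. by cofactor expansion or by noting that A is similar to its Jordan form J, which has the same characteristic polynomial as A) gives
  χ_A(x) = x^3 + 12*x^2 + 48*x + 64
which factors as (x + 4)^3. The eigenvalues (with algebraic multiplicities) are λ = -4 with multiplicity 3.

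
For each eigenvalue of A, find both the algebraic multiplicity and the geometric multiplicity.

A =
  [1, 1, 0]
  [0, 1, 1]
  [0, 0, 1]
λ = 1: alg = 3, geom = 1

Step 1 — factor the characteristic polynomial to read off the algebraic multiplicities:
  χ_A(x) = (x - 1)^3

Step 2 — compute geometric multiplicities via the rank-nullity identity g(λ) = n − rank(A − λI):
  rank(A − (1)·I) = 2, so dim ker(A − (1)·I) = n − 2 = 1

Summary:
  λ = 1: algebraic multiplicity = 3, geometric multiplicity = 1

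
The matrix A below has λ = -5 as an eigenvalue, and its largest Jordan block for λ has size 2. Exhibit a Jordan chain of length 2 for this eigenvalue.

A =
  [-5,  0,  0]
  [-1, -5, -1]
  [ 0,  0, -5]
A Jordan chain for λ = -5 of length 2:
v_1 = (0, -1, 0)ᵀ
v_2 = (1, 0, 0)ᵀ

Let N = A − (-5)·I. We want v_2 with N^2 v_2 = 0 but N^1 v_2 ≠ 0; then v_{j-1} := N · v_j for j = 2, …, 2.

Pick v_2 = (1, 0, 0)ᵀ.
Then v_1 = N · v_2 = (0, -1, 0)ᵀ.

Sanity check: (A − (-5)·I) v_1 = (0, 0, 0)ᵀ = 0. ✓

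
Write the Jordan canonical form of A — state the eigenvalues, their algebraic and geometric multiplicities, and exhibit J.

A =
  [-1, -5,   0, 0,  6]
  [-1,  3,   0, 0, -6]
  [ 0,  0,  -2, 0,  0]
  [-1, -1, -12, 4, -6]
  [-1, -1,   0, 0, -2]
J_2(-2) ⊕ J_1(-2) ⊕ J_1(4) ⊕ J_1(4)

The characteristic polynomial is
  det(x·I − A) = x^5 - 2*x^4 - 20*x^3 + 8*x^2 + 128*x + 128 = (x - 4)^2*(x + 2)^3

Eigenvalues and multiplicities (the geometric multiplicity of λ is n − rank(A − λI), which equals the number of Jordan blocks for λ):
  λ = -2: algebraic multiplicity = 3, geometric multiplicity = 2
  λ = 4: algebraic multiplicity = 2, geometric multiplicity = 2

Determining the block sizes for each eigenvalue:
  λ = -2: 2 blocks summing to 3 forces exactly one block of size 2 and the rest size 1 → block sizes [2, 1]
  λ = 4: gm = am = 2, so every block has size 1 → block sizes [1, 1]

Assembling the blocks gives a Jordan form
J =
  [-2,  1,  0, 0, 0]
  [ 0, -2,  0, 0, 0]
  [ 0,  0, -2, 0, 0]
  [ 0,  0,  0, 4, 0]
  [ 0,  0,  0, 0, 4]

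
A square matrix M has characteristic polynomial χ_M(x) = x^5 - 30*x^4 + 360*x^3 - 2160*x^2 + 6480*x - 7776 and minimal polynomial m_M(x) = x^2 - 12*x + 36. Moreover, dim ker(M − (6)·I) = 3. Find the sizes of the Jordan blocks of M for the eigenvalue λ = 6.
Block sizes for λ = 6: [2, 2, 1]

Step 1 — from the characteristic polynomial, algebraic multiplicity of λ = 6 is 5. From dim ker(M − (6)·I) = 3, there are exactly 3 Jordan blocks for λ = 6.
Step 2 — from the minimal polynomial, the factor (x − 6)^2 tells us the largest block for λ = 6 has size 2.
Step 3 — with total size 5, 3 blocks, and largest block 2, the block sizes (in nonincreasing order) are [2, 2, 1].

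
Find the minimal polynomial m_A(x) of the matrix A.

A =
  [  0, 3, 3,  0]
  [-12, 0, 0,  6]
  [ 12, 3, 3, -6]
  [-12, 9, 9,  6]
x^3 - 9*x^2 + 18*x

The characteristic polynomial is χ_A(x) = x^2*(x - 6)*(x - 3), so the eigenvalues are known. The minimal polynomial is
  m_A(x) = Π_λ (x − λ)^{k_λ}
where k_λ is the size of the *largest* Jordan block for λ (equivalently, the smallest k with (A − λI)^k v = 0 for every generalised eigenvector v of λ).

  λ = 0: largest Jordan block has size 1, contributing (x − 0)
  λ = 3: largest Jordan block has size 1, contributing (x − 3)
  λ = 6: largest Jordan block has size 1, contributing (x − 6)

So m_A(x) = x*(x - 6)*(x - 3) = x^3 - 9*x^2 + 18*x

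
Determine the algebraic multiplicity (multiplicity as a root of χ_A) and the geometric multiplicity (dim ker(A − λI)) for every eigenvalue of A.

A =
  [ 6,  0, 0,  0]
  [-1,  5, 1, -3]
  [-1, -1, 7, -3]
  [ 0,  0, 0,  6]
λ = 6: alg = 4, geom = 3

Step 1 — factor the characteristic polynomial to read off the algebraic multiplicities:
  χ_A(x) = (x - 6)^4

Step 2 — compute geometric multiplicities via the rank-nullity identity g(λ) = n − rank(A − λI):
  rank(A − (6)·I) = 1, so dim ker(A − (6)·I) = n − 1 = 3

Summary:
  λ = 6: algebraic multiplicity = 4, geometric multiplicity = 3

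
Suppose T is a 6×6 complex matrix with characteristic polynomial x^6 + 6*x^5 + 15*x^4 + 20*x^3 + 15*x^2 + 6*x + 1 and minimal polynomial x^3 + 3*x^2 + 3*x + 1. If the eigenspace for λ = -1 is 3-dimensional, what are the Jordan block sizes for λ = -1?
Block sizes for λ = -1: [3, 2, 1]

Step 1 — from the characteristic polynomial, algebraic multiplicity of λ = -1 is 6. From dim ker(T − (-1)·I) = 3, there are exactly 3 Jordan blocks for λ = -1.
Step 2 — from the minimal polynomial, the factor (x + 1)^3 tells us the largest block for λ = -1 has size 3.
Step 3 — with total size 6, 3 blocks, and largest block 3, the block sizes (in nonincreasing order) are [3, 2, 1].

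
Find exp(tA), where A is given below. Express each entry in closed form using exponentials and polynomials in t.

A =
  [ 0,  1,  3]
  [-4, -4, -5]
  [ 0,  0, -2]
e^{tA} =
  [2*t*exp(-2*t) + exp(-2*t), t*exp(-2*t), t^2*exp(-2*t)/2 + 3*t*exp(-2*t)]
  [-4*t*exp(-2*t), -2*t*exp(-2*t) + exp(-2*t), -t^2*exp(-2*t) - 5*t*exp(-2*t)]
  [0, 0, exp(-2*t)]

Strategy: write A = P · J · P⁻¹ where J is a Jordan canonical form, so e^{tA} = P · e^{tJ} · P⁻¹, and e^{tJ} can be computed block-by-block.

A has Jordan form
J =
  [-2,  1,  0]
  [ 0, -2,  1]
  [ 0,  0, -2]
(up to reordering of blocks).

Per-block formulas:
  For a 3×3 Jordan block J_3(-2): exp(t · J_3(-2)) = e^(-2t)·(I + t·N + (t^2/2)·N^2), where N is the 3×3 nilpotent shift.

After assembling e^{tJ} and conjugating by P, we get:

e^{tA} =
  [2*t*exp(-2*t) + exp(-2*t), t*exp(-2*t), t^2*exp(-2*t)/2 + 3*t*exp(-2*t)]
  [-4*t*exp(-2*t), -2*t*exp(-2*t) + exp(-2*t), -t^2*exp(-2*t) - 5*t*exp(-2*t)]
  [0, 0, exp(-2*t)]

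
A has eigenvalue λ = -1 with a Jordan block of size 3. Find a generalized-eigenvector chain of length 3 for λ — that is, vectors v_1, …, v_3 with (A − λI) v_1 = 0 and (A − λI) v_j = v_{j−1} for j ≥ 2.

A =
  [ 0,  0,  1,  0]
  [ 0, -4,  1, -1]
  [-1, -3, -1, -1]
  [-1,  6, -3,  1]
A Jordan chain for λ = -1 of length 3:
v_1 = (-3, 0, 3, 3)ᵀ
v_2 = (0, -3, -3, 6)ᵀ
v_3 = (0, 1, 0, 0)ᵀ

Let N = A − (-1)·I. We want v_3 with N^3 v_3 = 0 but N^2 v_3 ≠ 0; then v_{j-1} := N · v_j for j = 3, …, 2.

Pick v_3 = (0, 1, 0, 0)ᵀ.
Then v_2 = N · v_3 = (0, -3, -3, 6)ᵀ.
Then v_1 = N · v_2 = (-3, 0, 3, 3)ᵀ.

Sanity check: (A − (-1)·I) v_1 = (0, 0, 0, 0)ᵀ = 0. ✓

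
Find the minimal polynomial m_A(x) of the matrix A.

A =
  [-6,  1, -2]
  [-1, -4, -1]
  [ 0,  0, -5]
x^3 + 15*x^2 + 75*x + 125

The characteristic polynomial is χ_A(x) = (x + 5)^3, so the eigenvalues are known. The minimal polynomial is
  m_A(x) = Π_λ (x − λ)^{k_λ}
where k_λ is the size of the *largest* Jordan block for λ (equivalently, the smallest k with (A − λI)^k v = 0 for every generalised eigenvector v of λ).

  λ = -5: largest Jordan block has size 3, contributing (x + 5)^3

So m_A(x) = (x + 5)^3 = x^3 + 15*x^2 + 75*x + 125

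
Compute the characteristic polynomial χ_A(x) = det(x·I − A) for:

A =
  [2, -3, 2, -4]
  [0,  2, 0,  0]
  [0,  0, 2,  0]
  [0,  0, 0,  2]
x^4 - 8*x^3 + 24*x^2 - 32*x + 16

Expanding det(x·I − A) (e.g. by cofactor expansion or by noting that A is similar to its Jordan form J, which has the same characteristic polynomial as A) gives
  χ_A(x) = x^4 - 8*x^3 + 24*x^2 - 32*x + 16
which factors as (x - 2)^4. The eigenvalues (with algebraic multiplicities) are λ = 2 with multiplicity 4.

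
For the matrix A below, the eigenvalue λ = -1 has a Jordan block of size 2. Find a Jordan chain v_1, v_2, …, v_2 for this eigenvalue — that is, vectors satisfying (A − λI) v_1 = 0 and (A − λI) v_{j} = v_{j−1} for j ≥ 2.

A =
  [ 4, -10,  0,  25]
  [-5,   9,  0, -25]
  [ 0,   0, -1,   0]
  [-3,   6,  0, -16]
A Jordan chain for λ = -1 of length 2:
v_1 = (5, -5, 0, -3)ᵀ
v_2 = (1, 0, 0, 0)ᵀ

Let N = A − (-1)·I. We want v_2 with N^2 v_2 = 0 but N^1 v_2 ≠ 0; then v_{j-1} := N · v_j for j = 2, …, 2.

Pick v_2 = (1, 0, 0, 0)ᵀ.
Then v_1 = N · v_2 = (5, -5, 0, -3)ᵀ.

Sanity check: (A − (-1)·I) v_1 = (0, 0, 0, 0)ᵀ = 0. ✓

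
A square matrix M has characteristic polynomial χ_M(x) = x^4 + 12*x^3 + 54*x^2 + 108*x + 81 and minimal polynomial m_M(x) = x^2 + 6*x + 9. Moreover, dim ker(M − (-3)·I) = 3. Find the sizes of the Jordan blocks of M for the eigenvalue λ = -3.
Block sizes for λ = -3: [2, 1, 1]

Step 1 — from the characteristic polynomial, algebraic multiplicity of λ = -3 is 4. From dim ker(M − (-3)·I) = 3, there are exactly 3 Jordan blocks for λ = -3.
Step 2 — from the minimal polynomial, the factor (x + 3)^2 tells us the largest block for λ = -3 has size 2.
Step 3 — with total size 4, 3 blocks, and largest block 2, the block sizes (in nonincreasing order) are [2, 1, 1].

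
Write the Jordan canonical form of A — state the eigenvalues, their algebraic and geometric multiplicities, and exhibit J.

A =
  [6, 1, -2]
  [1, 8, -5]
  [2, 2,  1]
J_3(5)

The characteristic polynomial is
  det(x·I − A) = x^3 - 15*x^2 + 75*x - 125 = (x - 5)^3

Eigenvalues and multiplicities (the geometric multiplicity of λ is n − rank(A − λI), which equals the number of Jordan blocks for λ):
  λ = 5: algebraic multiplicity = 3, geometric multiplicity = 1

Determining the block sizes for each eigenvalue:
  λ = 5: one block (gm = 1), so the single block has size am = 3 → block sizes [3]

Assembling the blocks gives a Jordan form
J =
  [5, 1, 0]
  [0, 5, 1]
  [0, 0, 5]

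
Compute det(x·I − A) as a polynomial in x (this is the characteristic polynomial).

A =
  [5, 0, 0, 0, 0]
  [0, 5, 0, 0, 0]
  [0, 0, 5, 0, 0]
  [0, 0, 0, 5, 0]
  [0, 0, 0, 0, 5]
x^5 - 25*x^4 + 250*x^3 - 1250*x^2 + 3125*x - 3125

Expanding det(x·I − A) (e.g. by cofactor expansion or by noting that A is similar to its Jordan form J, which has the same characteristic polynomial as A) gives
  χ_A(x) = x^5 - 25*x^4 + 250*x^3 - 1250*x^2 + 3125*x - 3125
which factors as (x - 5)^5. The eigenvalues (with algebraic multiplicities) are λ = 5 with multiplicity 5.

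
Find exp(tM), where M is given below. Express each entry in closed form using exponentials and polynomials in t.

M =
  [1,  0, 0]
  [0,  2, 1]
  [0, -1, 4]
e^{tM} =
  [exp(t), 0, 0]
  [0, -t*exp(3*t) + exp(3*t), t*exp(3*t)]
  [0, -t*exp(3*t), t*exp(3*t) + exp(3*t)]

Strategy: write M = P · J · P⁻¹ where J is a Jordan canonical form, so e^{tM} = P · e^{tJ} · P⁻¹, and e^{tJ} can be computed block-by-block.

M has Jordan form
J =
  [1, 0, 0]
  [0, 3, 1]
  [0, 0, 3]
(up to reordering of blocks).

Per-block formulas:
  For a 2×2 Jordan block J_2(3): exp(t · J_2(3)) = e^(3t)·(I + t·N), where N is the 2×2 nilpotent shift.
  For a 1×1 block at λ = 1: exp(t · [1]) = [e^(1t)].

After assembling e^{tJ} and conjugating by P, we get:

e^{tM} =
  [exp(t), 0, 0]
  [0, -t*exp(3*t) + exp(3*t), t*exp(3*t)]
  [0, -t*exp(3*t), t*exp(3*t) + exp(3*t)]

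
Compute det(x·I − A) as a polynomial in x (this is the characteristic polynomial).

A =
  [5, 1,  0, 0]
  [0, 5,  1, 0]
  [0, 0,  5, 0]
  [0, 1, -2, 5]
x^4 - 20*x^3 + 150*x^2 - 500*x + 625

Expanding det(x·I − A) (e.g. by cofactor expansion or by noting that A is similar to its Jordan form J, which has the same characteristic polynomial as A) gives
  χ_A(x) = x^4 - 20*x^3 + 150*x^2 - 500*x + 625
which factors as (x - 5)^4. The eigenvalues (with algebraic multiplicities) are λ = 5 with multiplicity 4.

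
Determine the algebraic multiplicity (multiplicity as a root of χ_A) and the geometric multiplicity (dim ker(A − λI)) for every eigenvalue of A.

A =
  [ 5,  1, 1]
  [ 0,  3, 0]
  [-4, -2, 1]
λ = 3: alg = 3, geom = 2

Step 1 — factor the characteristic polynomial to read off the algebraic multiplicities:
  χ_A(x) = (x - 3)^3

Step 2 — compute geometric multiplicities via the rank-nullity identity g(λ) = n − rank(A − λI):
  rank(A − (3)·I) = 1, so dim ker(A − (3)·I) = n − 1 = 2

Summary:
  λ = 3: algebraic multiplicity = 3, geometric multiplicity = 2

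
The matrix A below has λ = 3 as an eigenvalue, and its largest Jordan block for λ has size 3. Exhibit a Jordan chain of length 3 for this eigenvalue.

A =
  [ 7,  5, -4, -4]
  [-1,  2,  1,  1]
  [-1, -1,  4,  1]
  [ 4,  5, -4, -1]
A Jordan chain for λ = 3 of length 3:
v_1 = (-1, 0, 0, -1)ᵀ
v_2 = (4, -1, -1, 4)ᵀ
v_3 = (1, 0, 0, 0)ᵀ

Let N = A − (3)·I. We want v_3 with N^3 v_3 = 0 but N^2 v_3 ≠ 0; then v_{j-1} := N · v_j for j = 3, …, 2.

Pick v_3 = (1, 0, 0, 0)ᵀ.
Then v_2 = N · v_3 = (4, -1, -1, 4)ᵀ.
Then v_1 = N · v_2 = (-1, 0, 0, -1)ᵀ.

Sanity check: (A − (3)·I) v_1 = (0, 0, 0, 0)ᵀ = 0. ✓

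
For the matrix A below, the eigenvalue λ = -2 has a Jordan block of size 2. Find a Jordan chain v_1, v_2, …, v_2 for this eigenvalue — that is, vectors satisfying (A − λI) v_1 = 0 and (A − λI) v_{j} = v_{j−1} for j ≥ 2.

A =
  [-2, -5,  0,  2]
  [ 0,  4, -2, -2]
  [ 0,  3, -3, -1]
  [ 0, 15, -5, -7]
A Jordan chain for λ = -2 of length 2:
v_1 = (-5, 6, 3, 15)ᵀ
v_2 = (0, 1, 0, 0)ᵀ

Let N = A − (-2)·I. We want v_2 with N^2 v_2 = 0 but N^1 v_2 ≠ 0; then v_{j-1} := N · v_j for j = 2, …, 2.

Pick v_2 = (0, 1, 0, 0)ᵀ.
Then v_1 = N · v_2 = (-5, 6, 3, 15)ᵀ.

Sanity check: (A − (-2)·I) v_1 = (0, 0, 0, 0)ᵀ = 0. ✓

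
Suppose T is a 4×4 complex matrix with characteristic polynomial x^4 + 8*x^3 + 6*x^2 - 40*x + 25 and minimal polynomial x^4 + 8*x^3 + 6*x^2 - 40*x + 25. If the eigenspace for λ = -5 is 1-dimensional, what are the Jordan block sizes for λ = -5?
Block sizes for λ = -5: [2]

Step 1 — from the characteristic polynomial, algebraic multiplicity of λ = -5 is 2. From dim ker(T − (-5)·I) = 1, there are exactly 1 Jordan blocks for λ = -5.
Step 2 — from the minimal polynomial, the factor (x + 5)^2 tells us the largest block for λ = -5 has size 2.
Step 3 — with total size 2, 1 blocks, and largest block 2, the block sizes (in nonincreasing order) are [2].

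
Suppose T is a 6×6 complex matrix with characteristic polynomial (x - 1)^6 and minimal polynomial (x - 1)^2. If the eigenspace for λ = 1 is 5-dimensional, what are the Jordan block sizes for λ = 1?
Block sizes for λ = 1: [2, 1, 1, 1, 1]

Step 1 — from the characteristic polynomial, algebraic multiplicity of λ = 1 is 6. From dim ker(T − (1)·I) = 5, there are exactly 5 Jordan blocks for λ = 1.
Step 2 — from the minimal polynomial, the factor (x − 1)^2 tells us the largest block for λ = 1 has size 2.
Step 3 — with total size 6, 5 blocks, and largest block 2, the block sizes (in nonincreasing order) are [2, 1, 1, 1, 1].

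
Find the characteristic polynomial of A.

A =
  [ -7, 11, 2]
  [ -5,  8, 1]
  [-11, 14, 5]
x^3 - 6*x^2 + 12*x - 8

Expanding det(x·I − A) (e.g. by cofactor expansion or by noting that A is similar to its Jordan form J, which has the same characteristic polynomial as A) gives
  χ_A(x) = x^3 - 6*x^2 + 12*x - 8
which factors as (x - 2)^3. The eigenvalues (with algebraic multiplicities) are λ = 2 with multiplicity 3.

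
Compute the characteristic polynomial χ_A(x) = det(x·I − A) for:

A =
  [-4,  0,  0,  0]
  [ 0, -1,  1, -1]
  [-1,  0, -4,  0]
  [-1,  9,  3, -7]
x^4 + 16*x^3 + 96*x^2 + 256*x + 256

Expanding det(x·I − A) (e.g. by cofactor expansion or by noting that A is similar to its Jordan form J, which has the same characteristic polynomial as A) gives
  χ_A(x) = x^4 + 16*x^3 + 96*x^2 + 256*x + 256
which factors as (x + 4)^4. The eigenvalues (with algebraic multiplicities) are λ = -4 with multiplicity 4.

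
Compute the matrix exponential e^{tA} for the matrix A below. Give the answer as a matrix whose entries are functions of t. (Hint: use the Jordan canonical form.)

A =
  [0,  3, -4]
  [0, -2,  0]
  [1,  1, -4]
e^{tA} =
  [2*t*exp(-2*t) + exp(-2*t), t^2*exp(-2*t) + 3*t*exp(-2*t), -4*t*exp(-2*t)]
  [0, exp(-2*t), 0]
  [t*exp(-2*t), t^2*exp(-2*t)/2 + t*exp(-2*t), -2*t*exp(-2*t) + exp(-2*t)]

Strategy: write A = P · J · P⁻¹ where J is a Jordan canonical form, so e^{tA} = P · e^{tJ} · P⁻¹, and e^{tJ} can be computed block-by-block.

A has Jordan form
J =
  [-2,  1,  0]
  [ 0, -2,  1]
  [ 0,  0, -2]
(up to reordering of blocks).

Per-block formulas:
  For a 3×3 Jordan block J_3(-2): exp(t · J_3(-2)) = e^(-2t)·(I + t·N + (t^2/2)·N^2), where N is the 3×3 nilpotent shift.

After assembling e^{tJ} and conjugating by P, we get:

e^{tA} =
  [2*t*exp(-2*t) + exp(-2*t), t^2*exp(-2*t) + 3*t*exp(-2*t), -4*t*exp(-2*t)]
  [0, exp(-2*t), 0]
  [t*exp(-2*t), t^2*exp(-2*t)/2 + t*exp(-2*t), -2*t*exp(-2*t) + exp(-2*t)]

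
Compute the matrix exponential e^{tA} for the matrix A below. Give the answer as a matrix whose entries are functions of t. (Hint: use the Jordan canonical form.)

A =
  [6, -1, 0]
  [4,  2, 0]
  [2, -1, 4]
e^{tA} =
  [2*t*exp(4*t) + exp(4*t), -t*exp(4*t), 0]
  [4*t*exp(4*t), -2*t*exp(4*t) + exp(4*t), 0]
  [2*t*exp(4*t), -t*exp(4*t), exp(4*t)]

Strategy: write A = P · J · P⁻¹ where J is a Jordan canonical form, so e^{tA} = P · e^{tJ} · P⁻¹, and e^{tJ} can be computed block-by-block.

A has Jordan form
J =
  [4, 1, 0]
  [0, 4, 0]
  [0, 0, 4]
(up to reordering of blocks).

Per-block formulas:
  For a 1×1 block at λ = 4: exp(t · [4]) = [e^(4t)].
  For a 2×2 Jordan block J_2(4): exp(t · J_2(4)) = e^(4t)·(I + t·N), where N is the 2×2 nilpotent shift.

After assembling e^{tJ} and conjugating by P, we get:

e^{tA} =
  [2*t*exp(4*t) + exp(4*t), -t*exp(4*t), 0]
  [4*t*exp(4*t), -2*t*exp(4*t) + exp(4*t), 0]
  [2*t*exp(4*t), -t*exp(4*t), exp(4*t)]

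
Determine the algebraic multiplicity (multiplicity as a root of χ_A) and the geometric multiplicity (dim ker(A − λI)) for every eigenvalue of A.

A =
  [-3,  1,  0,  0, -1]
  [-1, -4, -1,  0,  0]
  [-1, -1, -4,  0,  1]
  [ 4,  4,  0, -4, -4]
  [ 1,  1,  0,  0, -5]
λ = -4: alg = 5, geom = 3

Step 1 — factor the characteristic polynomial to read off the algebraic multiplicities:
  χ_A(x) = (x + 4)^5

Step 2 — compute geometric multiplicities via the rank-nullity identity g(λ) = n − rank(A − λI):
  rank(A − (-4)·I) = 2, so dim ker(A − (-4)·I) = n − 2 = 3

Summary:
  λ = -4: algebraic multiplicity = 5, geometric multiplicity = 3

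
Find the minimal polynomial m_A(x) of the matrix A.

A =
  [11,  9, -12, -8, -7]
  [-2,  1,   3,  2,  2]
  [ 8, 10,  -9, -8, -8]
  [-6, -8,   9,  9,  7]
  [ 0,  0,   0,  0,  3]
x^3 - 9*x^2 + 27*x - 27

The characteristic polynomial is χ_A(x) = (x - 3)^5, so the eigenvalues are known. The minimal polynomial is
  m_A(x) = Π_λ (x − λ)^{k_λ}
where k_λ is the size of the *largest* Jordan block for λ (equivalently, the smallest k with (A − λI)^k v = 0 for every generalised eigenvector v of λ).

  λ = 3: largest Jordan block has size 3, contributing (x − 3)^3

So m_A(x) = (x - 3)^3 = x^3 - 9*x^2 + 27*x - 27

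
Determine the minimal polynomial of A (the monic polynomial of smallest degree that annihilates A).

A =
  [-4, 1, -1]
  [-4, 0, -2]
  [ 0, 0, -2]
x^2 + 4*x + 4

The characteristic polynomial is χ_A(x) = (x + 2)^3, so the eigenvalues are known. The minimal polynomial is
  m_A(x) = Π_λ (x − λ)^{k_λ}
where k_λ is the size of the *largest* Jordan block for λ (equivalently, the smallest k with (A − λI)^k v = 0 for every generalised eigenvector v of λ).

  λ = -2: largest Jordan block has size 2, contributing (x + 2)^2

So m_A(x) = (x + 2)^2 = x^2 + 4*x + 4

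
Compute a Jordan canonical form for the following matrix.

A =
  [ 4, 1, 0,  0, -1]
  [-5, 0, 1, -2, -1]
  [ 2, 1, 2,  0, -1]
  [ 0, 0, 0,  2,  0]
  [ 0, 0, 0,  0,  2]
J_3(2) ⊕ J_1(2) ⊕ J_1(2)

The characteristic polynomial is
  det(x·I − A) = x^5 - 10*x^4 + 40*x^3 - 80*x^2 + 80*x - 32 = (x - 2)^5

Eigenvalues and multiplicities (the geometric multiplicity of λ is n − rank(A − λI), which equals the number of Jordan blocks for λ):
  λ = 2: algebraic multiplicity = 5, geometric multiplicity = 3

Determining the block sizes for each eigenvalue:
  λ = 2: with am = 5 and gm = 3, the partition is not yet determined (e.g. several partitions of 5 into 3 parts exist). Let N = A − (2)·I. Computing rank(N^1) = 2, rank(N^2) = 1, rank(N^3) = 0; the number of blocks of size ≥ j is rank(N^{j−1}) − rank(N^j), giving [3, 1, 1]. So we have 1 block(s) of size 3, 2 block(s) of size 1 → block sizes [3, 1, 1]

Assembling the blocks gives a Jordan form
J =
  [2, 1, 0, 0, 0]
  [0, 2, 1, 0, 0]
  [0, 0, 2, 0, 0]
  [0, 0, 0, 2, 0]
  [0, 0, 0, 0, 2]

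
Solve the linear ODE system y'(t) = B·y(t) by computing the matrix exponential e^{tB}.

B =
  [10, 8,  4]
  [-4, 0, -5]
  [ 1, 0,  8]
e^{tB} =
  [-6*t^2*exp(6*t) + 4*t*exp(6*t) + exp(6*t), -8*t^2*exp(6*t) + 8*t*exp(6*t), -8*t^2*exp(6*t) + 4*t*exp(6*t)]
  [3*t^2*exp(6*t)/2 - 4*t*exp(6*t), 2*t^2*exp(6*t) - 6*t*exp(6*t) + exp(6*t), 2*t^2*exp(6*t) - 5*t*exp(6*t)]
  [3*t^2*exp(6*t) + t*exp(6*t), 4*t^2*exp(6*t), 4*t^2*exp(6*t) + 2*t*exp(6*t) + exp(6*t)]

Strategy: write B = P · J · P⁻¹ where J is a Jordan canonical form, so e^{tB} = P · e^{tJ} · P⁻¹, and e^{tJ} can be computed block-by-block.

B has Jordan form
J =
  [6, 1, 0]
  [0, 6, 1]
  [0, 0, 6]
(up to reordering of blocks).

Per-block formulas:
  For a 3×3 Jordan block J_3(6): exp(t · J_3(6)) = e^(6t)·(I + t·N + (t^2/2)·N^2), where N is the 3×3 nilpotent shift.

After assembling e^{tJ} and conjugating by P, we get:

e^{tB} =
  [-6*t^2*exp(6*t) + 4*t*exp(6*t) + exp(6*t), -8*t^2*exp(6*t) + 8*t*exp(6*t), -8*t^2*exp(6*t) + 4*t*exp(6*t)]
  [3*t^2*exp(6*t)/2 - 4*t*exp(6*t), 2*t^2*exp(6*t) - 6*t*exp(6*t) + exp(6*t), 2*t^2*exp(6*t) - 5*t*exp(6*t)]
  [3*t^2*exp(6*t) + t*exp(6*t), 4*t^2*exp(6*t), 4*t^2*exp(6*t) + 2*t*exp(6*t) + exp(6*t)]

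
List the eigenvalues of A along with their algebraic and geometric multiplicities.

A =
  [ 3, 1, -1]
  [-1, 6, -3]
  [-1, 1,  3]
λ = 4: alg = 3, geom = 1

Step 1 — factor the characteristic polynomial to read off the algebraic multiplicities:
  χ_A(x) = (x - 4)^3

Step 2 — compute geometric multiplicities via the rank-nullity identity g(λ) = n − rank(A − λI):
  rank(A − (4)·I) = 2, so dim ker(A − (4)·I) = n − 2 = 1

Summary:
  λ = 4: algebraic multiplicity = 3, geometric multiplicity = 1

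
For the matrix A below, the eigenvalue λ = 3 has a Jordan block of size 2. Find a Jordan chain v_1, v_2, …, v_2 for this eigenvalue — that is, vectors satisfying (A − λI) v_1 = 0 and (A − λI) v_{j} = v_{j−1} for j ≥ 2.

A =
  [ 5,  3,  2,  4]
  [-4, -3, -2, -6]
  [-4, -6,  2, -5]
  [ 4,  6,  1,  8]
A Jordan chain for λ = 3 of length 2:
v_1 = (2, -4, -4, 4)ᵀ
v_2 = (1, 0, 0, 0)ᵀ

Let N = A − (3)·I. We want v_2 with N^2 v_2 = 0 but N^1 v_2 ≠ 0; then v_{j-1} := N · v_j for j = 2, …, 2.

Pick v_2 = (1, 0, 0, 0)ᵀ.
Then v_1 = N · v_2 = (2, -4, -4, 4)ᵀ.

Sanity check: (A − (3)·I) v_1 = (0, 0, 0, 0)ᵀ = 0. ✓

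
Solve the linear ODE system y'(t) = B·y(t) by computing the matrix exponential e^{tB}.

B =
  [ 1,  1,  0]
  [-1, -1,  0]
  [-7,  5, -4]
e^{tB} =
  [t + 1, t, 0]
  [-t, 1 - t, 0]
  [-3*t - 1 + exp(-4*t), -3*t + 2 - 2*exp(-4*t), exp(-4*t)]

Strategy: write B = P · J · P⁻¹ where J is a Jordan canonical form, so e^{tB} = P · e^{tJ} · P⁻¹, and e^{tJ} can be computed block-by-block.

B has Jordan form
J =
  [-4, 0, 0]
  [ 0, 0, 1]
  [ 0, 0, 0]
(up to reordering of blocks).

Per-block formulas:
  For a 1×1 block at λ = -4: exp(t · [-4]) = [e^(-4t)].
  For a 2×2 Jordan block J_2(0): exp(t · J_2(0)) = e^(0t)·(I + t·N), where N is the 2×2 nilpotent shift.

After assembling e^{tJ} and conjugating by P, we get:

e^{tB} =
  [t + 1, t, 0]
  [-t, 1 - t, 0]
  [-3*t - 1 + exp(-4*t), -3*t + 2 - 2*exp(-4*t), exp(-4*t)]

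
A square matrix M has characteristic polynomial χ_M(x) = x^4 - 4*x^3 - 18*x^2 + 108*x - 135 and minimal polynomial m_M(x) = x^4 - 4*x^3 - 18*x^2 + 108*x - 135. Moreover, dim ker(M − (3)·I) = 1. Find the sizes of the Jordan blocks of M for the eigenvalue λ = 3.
Block sizes for λ = 3: [3]

Step 1 — from the characteristic polynomial, algebraic multiplicity of λ = 3 is 3. From dim ker(M − (3)·I) = 1, there are exactly 1 Jordan blocks for λ = 3.
Step 2 — from the minimal polynomial, the factor (x − 3)^3 tells us the largest block for λ = 3 has size 3.
Step 3 — with total size 3, 1 blocks, and largest block 3, the block sizes (in nonincreasing order) are [3].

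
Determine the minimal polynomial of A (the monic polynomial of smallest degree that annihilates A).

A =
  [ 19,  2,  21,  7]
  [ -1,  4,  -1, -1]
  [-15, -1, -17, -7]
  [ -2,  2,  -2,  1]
x^4 - 7*x^3 + 9*x^2 + 27*x - 54

The characteristic polynomial is χ_A(x) = (x - 3)^3*(x + 2), so the eigenvalues are known. The minimal polynomial is
  m_A(x) = Π_λ (x − λ)^{k_λ}
where k_λ is the size of the *largest* Jordan block for λ (equivalently, the smallest k with (A − λI)^k v = 0 for every generalised eigenvector v of λ).

  λ = -2: largest Jordan block has size 1, contributing (x + 2)
  λ = 3: largest Jordan block has size 3, contributing (x − 3)^3

So m_A(x) = (x - 3)^3*(x + 2) = x^4 - 7*x^3 + 9*x^2 + 27*x - 54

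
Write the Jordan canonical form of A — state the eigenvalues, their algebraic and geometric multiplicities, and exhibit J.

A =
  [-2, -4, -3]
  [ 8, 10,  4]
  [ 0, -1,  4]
J_3(4)

The characteristic polynomial is
  det(x·I − A) = x^3 - 12*x^2 + 48*x - 64 = (x - 4)^3

Eigenvalues and multiplicities (the geometric multiplicity of λ is n − rank(A − λI), which equals the number of Jordan blocks for λ):
  λ = 4: algebraic multiplicity = 3, geometric multiplicity = 1

Determining the block sizes for each eigenvalue:
  λ = 4: one block (gm = 1), so the single block has size am = 3 → block sizes [3]

Assembling the blocks gives a Jordan form
J =
  [4, 1, 0]
  [0, 4, 1]
  [0, 0, 4]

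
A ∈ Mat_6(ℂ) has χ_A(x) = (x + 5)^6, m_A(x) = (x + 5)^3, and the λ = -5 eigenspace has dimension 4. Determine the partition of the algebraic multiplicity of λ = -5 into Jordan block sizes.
Block sizes for λ = -5: [3, 1, 1, 1]

Step 1 — from the characteristic polynomial, algebraic multiplicity of λ = -5 is 6. From dim ker(A − (-5)·I) = 4, there are exactly 4 Jordan blocks for λ = -5.
Step 2 — from the minimal polynomial, the factor (x + 5)^3 tells us the largest block for λ = -5 has size 3.
Step 3 — with total size 6, 4 blocks, and largest block 3, the block sizes (in nonincreasing order) are [3, 1, 1, 1].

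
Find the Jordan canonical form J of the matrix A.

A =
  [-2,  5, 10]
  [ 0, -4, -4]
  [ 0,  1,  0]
J_2(-2) ⊕ J_1(-2)

The characteristic polynomial is
  det(x·I − A) = x^3 + 6*x^2 + 12*x + 8 = (x + 2)^3

Eigenvalues and multiplicities (the geometric multiplicity of λ is n − rank(A − λI), which equals the number of Jordan blocks for λ):
  λ = -2: algebraic multiplicity = 3, geometric multiplicity = 2

Determining the block sizes for each eigenvalue:
  λ = -2: 2 blocks summing to 3 forces exactly one block of size 2 and the rest size 1 → block sizes [2, 1]

Assembling the blocks gives a Jordan form
J =
  [-2,  1,  0]
  [ 0, -2,  0]
  [ 0,  0, -2]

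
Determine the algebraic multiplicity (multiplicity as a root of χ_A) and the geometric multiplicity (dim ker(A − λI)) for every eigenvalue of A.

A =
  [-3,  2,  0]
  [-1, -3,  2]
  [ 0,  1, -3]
λ = -3: alg = 3, geom = 1

Step 1 — factor the characteristic polynomial to read off the algebraic multiplicities:
  χ_A(x) = (x + 3)^3

Step 2 — compute geometric multiplicities via the rank-nullity identity g(λ) = n − rank(A − λI):
  rank(A − (-3)·I) = 2, so dim ker(A − (-3)·I) = n − 2 = 1

Summary:
  λ = -3: algebraic multiplicity = 3, geometric multiplicity = 1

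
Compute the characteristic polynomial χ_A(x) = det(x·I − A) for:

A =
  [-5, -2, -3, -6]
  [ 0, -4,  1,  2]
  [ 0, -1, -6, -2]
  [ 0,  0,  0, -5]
x^4 + 20*x^3 + 150*x^2 + 500*x + 625

Expanding det(x·I − A) (e.g. by cofactor expansion or by noting that A is similar to its Jordan form J, which has the same characteristic polynomial as A) gives
  χ_A(x) = x^4 + 20*x^3 + 150*x^2 + 500*x + 625
which factors as (x + 5)^4. The eigenvalues (with algebraic multiplicities) are λ = -5 with multiplicity 4.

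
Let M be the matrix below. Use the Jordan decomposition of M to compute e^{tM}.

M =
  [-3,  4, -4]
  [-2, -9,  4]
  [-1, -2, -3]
e^{tM} =
  [2*t*exp(-5*t) + exp(-5*t), 4*t*exp(-5*t), -4*t*exp(-5*t)]
  [-2*t*exp(-5*t), -4*t*exp(-5*t) + exp(-5*t), 4*t*exp(-5*t)]
  [-t*exp(-5*t), -2*t*exp(-5*t), 2*t*exp(-5*t) + exp(-5*t)]

Strategy: write M = P · J · P⁻¹ where J is a Jordan canonical form, so e^{tM} = P · e^{tJ} · P⁻¹, and e^{tJ} can be computed block-by-block.

M has Jordan form
J =
  [-5,  1,  0]
  [ 0, -5,  0]
  [ 0,  0, -5]
(up to reordering of blocks).

Per-block formulas:
  For a 1×1 block at λ = -5: exp(t · [-5]) = [e^(-5t)].
  For a 2×2 Jordan block J_2(-5): exp(t · J_2(-5)) = e^(-5t)·(I + t·N), where N is the 2×2 nilpotent shift.

After assembling e^{tJ} and conjugating by P, we get:

e^{tM} =
  [2*t*exp(-5*t) + exp(-5*t), 4*t*exp(-5*t), -4*t*exp(-5*t)]
  [-2*t*exp(-5*t), -4*t*exp(-5*t) + exp(-5*t), 4*t*exp(-5*t)]
  [-t*exp(-5*t), -2*t*exp(-5*t), 2*t*exp(-5*t) + exp(-5*t)]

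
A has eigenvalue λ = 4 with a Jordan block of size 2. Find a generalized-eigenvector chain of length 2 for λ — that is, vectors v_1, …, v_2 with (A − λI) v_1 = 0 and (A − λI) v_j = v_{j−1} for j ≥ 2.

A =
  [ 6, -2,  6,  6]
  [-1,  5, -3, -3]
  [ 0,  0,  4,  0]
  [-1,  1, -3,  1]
A Jordan chain for λ = 4 of length 2:
v_1 = (2, -1, 0, -1)ᵀ
v_2 = (1, 0, 0, 0)ᵀ

Let N = A − (4)·I. We want v_2 with N^2 v_2 = 0 but N^1 v_2 ≠ 0; then v_{j-1} := N · v_j for j = 2, …, 2.

Pick v_2 = (1, 0, 0, 0)ᵀ.
Then v_1 = N · v_2 = (2, -1, 0, -1)ᵀ.

Sanity check: (A − (4)·I) v_1 = (0, 0, 0, 0)ᵀ = 0. ✓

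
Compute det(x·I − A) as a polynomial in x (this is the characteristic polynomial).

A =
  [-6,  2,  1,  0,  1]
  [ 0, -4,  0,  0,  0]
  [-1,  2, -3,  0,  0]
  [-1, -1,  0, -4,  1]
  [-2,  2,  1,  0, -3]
x^5 + 20*x^4 + 160*x^3 + 640*x^2 + 1280*x + 1024

Expanding det(x·I − A) (e.g. by cofactor expansion or by noting that A is similar to its Jordan form J, which has the same characteristic polynomial as A) gives
  χ_A(x) = x^5 + 20*x^4 + 160*x^3 + 640*x^2 + 1280*x + 1024
which factors as (x + 4)^5. The eigenvalues (with algebraic multiplicities) are λ = -4 with multiplicity 5.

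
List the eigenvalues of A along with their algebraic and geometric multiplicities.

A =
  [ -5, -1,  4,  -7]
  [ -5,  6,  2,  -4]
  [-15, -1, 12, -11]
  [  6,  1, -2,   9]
λ = 4: alg = 1, geom = 1; λ = 6: alg = 3, geom = 1

Step 1 — factor the characteristic polynomial to read off the algebraic multiplicities:
  χ_A(x) = (x - 6)^3*(x - 4)

Step 2 — compute geometric multiplicities via the rank-nullity identity g(λ) = n − rank(A − λI):
  rank(A − (4)·I) = 3, so dim ker(A − (4)·I) = n − 3 = 1
  rank(A − (6)·I) = 3, so dim ker(A − (6)·I) = n − 3 = 1

Summary:
  λ = 4: algebraic multiplicity = 1, geometric multiplicity = 1
  λ = 6: algebraic multiplicity = 3, geometric multiplicity = 1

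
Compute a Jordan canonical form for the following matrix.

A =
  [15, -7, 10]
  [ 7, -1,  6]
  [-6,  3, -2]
J_3(4)

The characteristic polynomial is
  det(x·I − A) = x^3 - 12*x^2 + 48*x - 64 = (x - 4)^3

Eigenvalues and multiplicities (the geometric multiplicity of λ is n − rank(A − λI), which equals the number of Jordan blocks for λ):
  λ = 4: algebraic multiplicity = 3, geometric multiplicity = 1

Determining the block sizes for each eigenvalue:
  λ = 4: one block (gm = 1), so the single block has size am = 3 → block sizes [3]

Assembling the blocks gives a Jordan form
J =
  [4, 1, 0]
  [0, 4, 1]
  [0, 0, 4]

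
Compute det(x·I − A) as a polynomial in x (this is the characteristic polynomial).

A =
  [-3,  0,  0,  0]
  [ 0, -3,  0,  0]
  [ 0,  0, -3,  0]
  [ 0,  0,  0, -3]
x^4 + 12*x^3 + 54*x^2 + 108*x + 81

Expanding det(x·I − A) (e.g. by cofactor expansion or by noting that A is similar to its Jordan form J, which has the same characteristic polynomial as A) gives
  χ_A(x) = x^4 + 12*x^3 + 54*x^2 + 108*x + 81
which factors as (x + 3)^4. The eigenvalues (with algebraic multiplicities) are λ = -3 with multiplicity 4.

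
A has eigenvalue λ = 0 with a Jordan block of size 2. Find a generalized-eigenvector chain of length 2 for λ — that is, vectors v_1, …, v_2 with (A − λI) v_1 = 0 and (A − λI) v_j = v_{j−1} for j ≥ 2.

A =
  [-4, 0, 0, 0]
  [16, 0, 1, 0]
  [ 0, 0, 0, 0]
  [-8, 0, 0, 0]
A Jordan chain for λ = 0 of length 2:
v_1 = (0, 1, 0, 0)ᵀ
v_2 = (0, 0, 1, 0)ᵀ

Let N = A − (0)·I. We want v_2 with N^2 v_2 = 0 but N^1 v_2 ≠ 0; then v_{j-1} := N · v_j for j = 2, …, 2.

Pick v_2 = (0, 0, 1, 0)ᵀ.
Then v_1 = N · v_2 = (0, 1, 0, 0)ᵀ.

Sanity check: (A − (0)·I) v_1 = (0, 0, 0, 0)ᵀ = 0. ✓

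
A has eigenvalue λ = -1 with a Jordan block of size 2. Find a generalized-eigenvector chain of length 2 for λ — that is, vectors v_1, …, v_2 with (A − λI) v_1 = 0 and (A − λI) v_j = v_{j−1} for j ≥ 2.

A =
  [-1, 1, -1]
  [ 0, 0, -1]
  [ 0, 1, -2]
A Jordan chain for λ = -1 of length 2:
v_1 = (1, 1, 1)ᵀ
v_2 = (0, 1, 0)ᵀ

Let N = A − (-1)·I. We want v_2 with N^2 v_2 = 0 but N^1 v_2 ≠ 0; then v_{j-1} := N · v_j for j = 2, …, 2.

Pick v_2 = (0, 1, 0)ᵀ.
Then v_1 = N · v_2 = (1, 1, 1)ᵀ.

Sanity check: (A − (-1)·I) v_1 = (0, 0, 0)ᵀ = 0. ✓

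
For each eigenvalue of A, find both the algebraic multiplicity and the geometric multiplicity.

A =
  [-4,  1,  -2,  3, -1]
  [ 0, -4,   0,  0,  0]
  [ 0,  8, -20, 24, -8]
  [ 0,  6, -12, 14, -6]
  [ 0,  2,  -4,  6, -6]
λ = -4: alg = 5, geom = 4

Step 1 — factor the characteristic polynomial to read off the algebraic multiplicities:
  χ_A(x) = (x + 4)^5

Step 2 — compute geometric multiplicities via the rank-nullity identity g(λ) = n − rank(A − λI):
  rank(A − (-4)·I) = 1, so dim ker(A − (-4)·I) = n − 1 = 4

Summary:
  λ = -4: algebraic multiplicity = 5, geometric multiplicity = 4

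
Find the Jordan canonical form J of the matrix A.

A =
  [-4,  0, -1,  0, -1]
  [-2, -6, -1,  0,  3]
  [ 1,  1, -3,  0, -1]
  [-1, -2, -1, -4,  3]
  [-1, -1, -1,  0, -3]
J_3(-4) ⊕ J_2(-4)

The characteristic polynomial is
  det(x·I − A) = x^5 + 20*x^4 + 160*x^3 + 640*x^2 + 1280*x + 1024 = (x + 4)^5

Eigenvalues and multiplicities (the geometric multiplicity of λ is n − rank(A − λI), which equals the number of Jordan blocks for λ):
  λ = -4: algebraic multiplicity = 5, geometric multiplicity = 2

Determining the block sizes for each eigenvalue:
  λ = -4: with am = 5 and gm = 2, the partition is not yet determined (e.g. several partitions of 5 into 2 parts exist). Let N = A − (-4)·I. Computing rank(N^1) = 3, rank(N^2) = 1, rank(N^3) = 0; the number of blocks of size ≥ j is rank(N^{j−1}) − rank(N^j), giving [2, 2, 1]. So we have 1 block(s) of size 3, 1 block(s) of size 2 → block sizes [3, 2]

Assembling the blocks gives a Jordan form
J =
  [-4,  1,  0,  0,  0]
  [ 0, -4,  1,  0,  0]
  [ 0,  0, -4,  0,  0]
  [ 0,  0,  0, -4,  1]
  [ 0,  0,  0,  0, -4]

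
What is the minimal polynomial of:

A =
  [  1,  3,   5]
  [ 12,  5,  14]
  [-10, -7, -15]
x^3 + 9*x^2 + 27*x + 27

The characteristic polynomial is χ_A(x) = (x + 3)^3, so the eigenvalues are known. The minimal polynomial is
  m_A(x) = Π_λ (x − λ)^{k_λ}
where k_λ is the size of the *largest* Jordan block for λ (equivalently, the smallest k with (A − λI)^k v = 0 for every generalised eigenvector v of λ).

  λ = -3: largest Jordan block has size 3, contributing (x + 3)^3

So m_A(x) = (x + 3)^3 = x^3 + 9*x^2 + 27*x + 27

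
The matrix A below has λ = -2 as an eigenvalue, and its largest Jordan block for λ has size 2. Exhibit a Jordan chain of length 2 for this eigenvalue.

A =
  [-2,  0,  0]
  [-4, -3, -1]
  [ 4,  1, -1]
A Jordan chain for λ = -2 of length 2:
v_1 = (0, -4, 4)ᵀ
v_2 = (1, 0, 0)ᵀ

Let N = A − (-2)·I. We want v_2 with N^2 v_2 = 0 but N^1 v_2 ≠ 0; then v_{j-1} := N · v_j for j = 2, …, 2.

Pick v_2 = (1, 0, 0)ᵀ.
Then v_1 = N · v_2 = (0, -4, 4)ᵀ.

Sanity check: (A − (-2)·I) v_1 = (0, 0, 0)ᵀ = 0. ✓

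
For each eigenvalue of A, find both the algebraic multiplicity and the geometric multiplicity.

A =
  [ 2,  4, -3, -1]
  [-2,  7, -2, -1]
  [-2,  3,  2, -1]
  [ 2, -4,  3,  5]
λ = 4: alg = 4, geom = 2

Step 1 — factor the characteristic polynomial to read off the algebraic multiplicities:
  χ_A(x) = (x - 4)^4

Step 2 — compute geometric multiplicities via the rank-nullity identity g(λ) = n − rank(A − λI):
  rank(A − (4)·I) = 2, so dim ker(A − (4)·I) = n − 2 = 2

Summary:
  λ = 4: algebraic multiplicity = 4, geometric multiplicity = 2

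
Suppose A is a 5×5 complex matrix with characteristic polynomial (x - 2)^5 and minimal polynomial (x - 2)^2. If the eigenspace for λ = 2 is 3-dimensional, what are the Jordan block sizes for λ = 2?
Block sizes for λ = 2: [2, 2, 1]

Step 1 — from the characteristic polynomial, algebraic multiplicity of λ = 2 is 5. From dim ker(A − (2)·I) = 3, there are exactly 3 Jordan blocks for λ = 2.
Step 2 — from the minimal polynomial, the factor (x − 2)^2 tells us the largest block for λ = 2 has size 2.
Step 3 — with total size 5, 3 blocks, and largest block 2, the block sizes (in nonincreasing order) are [2, 2, 1].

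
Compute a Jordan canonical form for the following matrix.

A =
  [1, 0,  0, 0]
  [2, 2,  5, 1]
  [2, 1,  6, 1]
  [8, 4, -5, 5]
J_1(1) ⊕ J_1(1) ⊕ J_2(6)

The characteristic polynomial is
  det(x·I − A) = x^4 - 14*x^3 + 61*x^2 - 84*x + 36 = (x - 6)^2*(x - 1)^2

Eigenvalues and multiplicities (the geometric multiplicity of λ is n − rank(A − λI), which equals the number of Jordan blocks for λ):
  λ = 1: algebraic multiplicity = 2, geometric multiplicity = 2
  λ = 6: algebraic multiplicity = 2, geometric multiplicity = 1

Determining the block sizes for each eigenvalue:
  λ = 1: gm = am = 2, so every block has size 1 → block sizes [1, 1]
  λ = 6: one block (gm = 1), so the single block has size am = 2 → block sizes [2]

Assembling the blocks gives a Jordan form
J =
  [1, 0, 0, 0]
  [0, 1, 0, 0]
  [0, 0, 6, 1]
  [0, 0, 0, 6]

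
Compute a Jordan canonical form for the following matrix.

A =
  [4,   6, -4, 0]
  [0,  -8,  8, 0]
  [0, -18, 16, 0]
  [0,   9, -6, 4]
J_2(4) ⊕ J_1(4) ⊕ J_1(4)

The characteristic polynomial is
  det(x·I − A) = x^4 - 16*x^3 + 96*x^2 - 256*x + 256 = (x - 4)^4

Eigenvalues and multiplicities (the geometric multiplicity of λ is n − rank(A − λI), which equals the number of Jordan blocks for λ):
  λ = 4: algebraic multiplicity = 4, geometric multiplicity = 3

Determining the block sizes for each eigenvalue:
  λ = 4: 3 blocks summing to 4 forces exactly one block of size 2 and the rest size 1 → block sizes [2, 1, 1]

Assembling the blocks gives a Jordan form
J =
  [4, 1, 0, 0]
  [0, 4, 0, 0]
  [0, 0, 4, 0]
  [0, 0, 0, 4]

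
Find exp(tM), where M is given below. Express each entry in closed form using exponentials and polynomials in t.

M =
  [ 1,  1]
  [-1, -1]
e^{tM} =
  [t + 1, t]
  [-t, 1 - t]

Strategy: write M = P · J · P⁻¹ where J is a Jordan canonical form, so e^{tM} = P · e^{tJ} · P⁻¹, and e^{tJ} can be computed block-by-block.

M has Jordan form
J =
  [0, 1]
  [0, 0]
(up to reordering of blocks).

Per-block formulas:
  For a 2×2 Jordan block J_2(0): exp(t · J_2(0)) = e^(0t)·(I + t·N), where N is the 2×2 nilpotent shift.

After assembling e^{tJ} and conjugating by P, we get:

e^{tM} =
  [t + 1, t]
  [-t, 1 - t]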